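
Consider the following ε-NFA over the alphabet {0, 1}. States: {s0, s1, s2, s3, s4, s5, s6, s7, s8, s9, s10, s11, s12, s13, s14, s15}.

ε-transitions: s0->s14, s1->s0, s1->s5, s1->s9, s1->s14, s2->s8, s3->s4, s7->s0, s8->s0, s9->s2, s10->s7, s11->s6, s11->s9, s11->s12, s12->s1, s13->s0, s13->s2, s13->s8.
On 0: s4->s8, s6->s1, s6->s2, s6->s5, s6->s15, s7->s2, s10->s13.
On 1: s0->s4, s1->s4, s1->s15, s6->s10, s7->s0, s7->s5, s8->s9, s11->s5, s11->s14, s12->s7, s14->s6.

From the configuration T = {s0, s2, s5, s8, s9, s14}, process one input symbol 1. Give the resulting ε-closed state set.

{s0, s2, s4, s6, s8, s9, s14}

s0 on 1 → {s4}.
s8 on 1 → {s9}.
s14 on 1 → {s6}.
No 1-transition from s2, s5, s9.
Union after reading 1: {s4, s6, s9}.
Now take the ε-closure:
From s9 via ε: add s2.
From s2 via ε: add s8.
From s8 via ε: add s0.
From s0 via ε: add s14.
No new states can be added; the closed set is {s0, s2, s4, s6, s8, s9, s14}.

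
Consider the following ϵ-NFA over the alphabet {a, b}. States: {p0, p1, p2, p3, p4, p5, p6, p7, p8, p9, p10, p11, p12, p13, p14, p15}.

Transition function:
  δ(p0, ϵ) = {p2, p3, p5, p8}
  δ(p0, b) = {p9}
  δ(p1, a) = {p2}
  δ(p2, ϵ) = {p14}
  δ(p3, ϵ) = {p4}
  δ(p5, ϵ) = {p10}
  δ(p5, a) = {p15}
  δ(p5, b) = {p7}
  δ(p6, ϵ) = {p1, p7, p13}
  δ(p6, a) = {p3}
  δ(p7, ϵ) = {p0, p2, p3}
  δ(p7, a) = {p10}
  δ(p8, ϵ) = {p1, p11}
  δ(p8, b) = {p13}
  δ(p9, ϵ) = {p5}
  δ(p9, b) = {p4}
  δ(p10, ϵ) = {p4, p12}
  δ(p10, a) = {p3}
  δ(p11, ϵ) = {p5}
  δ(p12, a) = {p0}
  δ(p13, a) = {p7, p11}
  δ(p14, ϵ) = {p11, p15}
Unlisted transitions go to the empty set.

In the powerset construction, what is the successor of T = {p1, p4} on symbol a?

p1 on a → {p2}.
No a-transition from p4.
Union after reading a: {p2}.
Now take the ϵ-closure:
From p2 via ϵ: add p14.
From p14 via ϵ: add p11, p15.
From p11 via ϵ: add p5.
From p5 via ϵ: add p10.
From p10 via ϵ: add p4, p12.
No new states can be added; the closed set is {p2, p4, p5, p10, p11, p12, p14, p15}.

{p2, p4, p5, p10, p11, p12, p14, p15}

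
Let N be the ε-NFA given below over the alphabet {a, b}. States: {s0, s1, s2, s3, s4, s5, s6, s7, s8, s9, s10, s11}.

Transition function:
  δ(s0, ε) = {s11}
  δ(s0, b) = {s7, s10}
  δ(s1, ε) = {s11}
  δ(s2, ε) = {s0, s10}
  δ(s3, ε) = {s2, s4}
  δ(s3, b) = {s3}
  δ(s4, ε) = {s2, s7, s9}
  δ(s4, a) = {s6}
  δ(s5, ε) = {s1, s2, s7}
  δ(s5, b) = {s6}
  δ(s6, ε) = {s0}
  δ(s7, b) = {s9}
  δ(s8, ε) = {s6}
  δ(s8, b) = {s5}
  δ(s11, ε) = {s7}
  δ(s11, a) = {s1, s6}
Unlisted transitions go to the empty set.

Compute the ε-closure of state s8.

Start with {s8}.
From s8 via ε: add s6.
From s6 via ε: add s0.
From s0 via ε: add s11.
From s11 via ε: add s7.
No new states can be added; the closed set is {s0, s6, s7, s8, s11}.

{s0, s6, s7, s8, s11}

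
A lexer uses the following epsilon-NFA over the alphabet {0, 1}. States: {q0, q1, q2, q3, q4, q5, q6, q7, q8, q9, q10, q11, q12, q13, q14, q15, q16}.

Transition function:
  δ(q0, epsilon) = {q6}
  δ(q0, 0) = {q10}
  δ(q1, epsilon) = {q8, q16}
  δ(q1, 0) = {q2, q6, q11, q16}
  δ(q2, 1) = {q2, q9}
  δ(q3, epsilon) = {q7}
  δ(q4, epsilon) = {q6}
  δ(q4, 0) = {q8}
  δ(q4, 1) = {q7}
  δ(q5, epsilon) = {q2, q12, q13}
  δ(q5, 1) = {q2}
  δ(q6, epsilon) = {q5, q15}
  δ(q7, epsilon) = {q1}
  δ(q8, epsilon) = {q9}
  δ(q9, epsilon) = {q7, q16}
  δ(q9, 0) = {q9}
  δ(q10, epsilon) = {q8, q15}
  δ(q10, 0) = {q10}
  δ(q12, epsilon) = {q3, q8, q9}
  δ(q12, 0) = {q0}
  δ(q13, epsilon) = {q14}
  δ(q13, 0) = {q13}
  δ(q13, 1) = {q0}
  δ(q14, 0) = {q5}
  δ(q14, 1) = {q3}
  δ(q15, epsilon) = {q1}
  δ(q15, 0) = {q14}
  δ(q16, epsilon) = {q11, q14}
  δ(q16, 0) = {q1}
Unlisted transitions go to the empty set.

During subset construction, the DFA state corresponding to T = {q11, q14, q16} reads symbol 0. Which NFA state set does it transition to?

q14 on 0 → {q5}.
q16 on 0 → {q1}.
No 0-transition from q11.
Union after reading 0: {q1, q5}.
Now take the epsilon-closure:
From q1 via epsilon: add q8, q16.
From q5 via epsilon: add q2, q12, q13.
From q8 via epsilon: add q9.
From q12 via epsilon: add q3.
From q13 via epsilon: add q14.
From q16 via epsilon: add q11.
From q3 via epsilon: add q7.
No new states can be added; the closed set is {q1, q2, q3, q5, q7, q8, q9, q11, q12, q13, q14, q16}.

{q1, q2, q3, q5, q7, q8, q9, q11, q12, q13, q14, q16}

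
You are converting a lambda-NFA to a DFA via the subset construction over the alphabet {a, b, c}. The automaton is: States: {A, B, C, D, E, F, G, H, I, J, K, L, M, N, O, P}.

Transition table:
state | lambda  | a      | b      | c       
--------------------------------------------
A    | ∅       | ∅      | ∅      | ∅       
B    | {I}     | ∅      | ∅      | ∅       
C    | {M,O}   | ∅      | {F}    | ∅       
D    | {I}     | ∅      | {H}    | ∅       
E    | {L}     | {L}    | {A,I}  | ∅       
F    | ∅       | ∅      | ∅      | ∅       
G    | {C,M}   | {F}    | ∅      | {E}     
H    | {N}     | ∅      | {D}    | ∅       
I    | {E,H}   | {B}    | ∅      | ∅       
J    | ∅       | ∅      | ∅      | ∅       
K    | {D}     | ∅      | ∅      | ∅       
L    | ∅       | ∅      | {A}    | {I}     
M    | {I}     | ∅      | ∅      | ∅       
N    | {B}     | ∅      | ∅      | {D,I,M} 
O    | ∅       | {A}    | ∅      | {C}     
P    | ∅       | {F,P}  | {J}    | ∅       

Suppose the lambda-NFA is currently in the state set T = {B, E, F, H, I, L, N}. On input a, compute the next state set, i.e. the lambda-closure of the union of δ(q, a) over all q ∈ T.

E on a → {L}.
I on a → {B}.
No a-transition from B, F, H, L, N.
Union after reading a: {B, L}.
Now take the lambda-closure:
From B via lambda: add I.
From I via lambda: add E, H.
From H via lambda: add N.
No new states can be added; the closed set is {B, E, H, I, L, N}.

{B, E, H, I, L, N}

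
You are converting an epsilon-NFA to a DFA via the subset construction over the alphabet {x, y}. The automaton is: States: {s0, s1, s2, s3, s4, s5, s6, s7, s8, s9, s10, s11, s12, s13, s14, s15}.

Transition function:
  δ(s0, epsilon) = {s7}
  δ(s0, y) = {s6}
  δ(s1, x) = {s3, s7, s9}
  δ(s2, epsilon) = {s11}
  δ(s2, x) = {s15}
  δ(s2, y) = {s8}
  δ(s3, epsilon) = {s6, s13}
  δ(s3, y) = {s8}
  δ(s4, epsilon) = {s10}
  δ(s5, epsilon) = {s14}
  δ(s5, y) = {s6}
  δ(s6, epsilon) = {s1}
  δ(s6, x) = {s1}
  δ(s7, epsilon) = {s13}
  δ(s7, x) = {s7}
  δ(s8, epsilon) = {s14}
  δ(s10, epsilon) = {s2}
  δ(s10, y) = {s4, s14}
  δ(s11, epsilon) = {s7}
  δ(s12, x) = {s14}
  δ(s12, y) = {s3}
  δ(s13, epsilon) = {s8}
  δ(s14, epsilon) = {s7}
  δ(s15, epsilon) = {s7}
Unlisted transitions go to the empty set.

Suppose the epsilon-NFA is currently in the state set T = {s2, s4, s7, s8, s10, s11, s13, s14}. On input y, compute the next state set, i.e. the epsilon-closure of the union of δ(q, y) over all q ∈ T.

s2 on y → {s8}.
s10 on y → {s4, s14}.
No y-transition from s4, s7, s8, s11, s13, s14.
Union after reading y: {s4, s8, s14}.
Now take the epsilon-closure:
From s4 via epsilon: add s10.
From s14 via epsilon: add s7.
From s7 via epsilon: add s13.
From s10 via epsilon: add s2.
From s2 via epsilon: add s11.
No new states can be added; the closed set is {s2, s4, s7, s8, s10, s11, s13, s14}.

{s2, s4, s7, s8, s10, s11, s13, s14}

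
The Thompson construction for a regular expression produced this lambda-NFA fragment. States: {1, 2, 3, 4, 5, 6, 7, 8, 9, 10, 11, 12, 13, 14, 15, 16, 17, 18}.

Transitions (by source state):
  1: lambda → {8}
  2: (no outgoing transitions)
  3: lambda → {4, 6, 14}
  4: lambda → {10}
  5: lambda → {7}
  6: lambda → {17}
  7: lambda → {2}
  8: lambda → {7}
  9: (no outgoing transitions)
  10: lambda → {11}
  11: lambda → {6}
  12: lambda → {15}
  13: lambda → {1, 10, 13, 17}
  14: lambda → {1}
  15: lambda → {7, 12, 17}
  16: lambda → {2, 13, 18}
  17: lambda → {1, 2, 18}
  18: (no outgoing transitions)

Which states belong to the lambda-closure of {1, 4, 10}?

Start with {1, 4, 10}.
From 1 via lambda: add 8.
From 10 via lambda: add 11.
From 8 via lambda: add 7.
From 11 via lambda: add 6.
From 6 via lambda: add 17.
From 7 via lambda: add 2.
From 17 via lambda: add 18.
No new states can be added; the closed set is {1, 2, 4, 6, 7, 8, 10, 11, 17, 18}.

{1, 2, 4, 6, 7, 8, 10, 11, 17, 18}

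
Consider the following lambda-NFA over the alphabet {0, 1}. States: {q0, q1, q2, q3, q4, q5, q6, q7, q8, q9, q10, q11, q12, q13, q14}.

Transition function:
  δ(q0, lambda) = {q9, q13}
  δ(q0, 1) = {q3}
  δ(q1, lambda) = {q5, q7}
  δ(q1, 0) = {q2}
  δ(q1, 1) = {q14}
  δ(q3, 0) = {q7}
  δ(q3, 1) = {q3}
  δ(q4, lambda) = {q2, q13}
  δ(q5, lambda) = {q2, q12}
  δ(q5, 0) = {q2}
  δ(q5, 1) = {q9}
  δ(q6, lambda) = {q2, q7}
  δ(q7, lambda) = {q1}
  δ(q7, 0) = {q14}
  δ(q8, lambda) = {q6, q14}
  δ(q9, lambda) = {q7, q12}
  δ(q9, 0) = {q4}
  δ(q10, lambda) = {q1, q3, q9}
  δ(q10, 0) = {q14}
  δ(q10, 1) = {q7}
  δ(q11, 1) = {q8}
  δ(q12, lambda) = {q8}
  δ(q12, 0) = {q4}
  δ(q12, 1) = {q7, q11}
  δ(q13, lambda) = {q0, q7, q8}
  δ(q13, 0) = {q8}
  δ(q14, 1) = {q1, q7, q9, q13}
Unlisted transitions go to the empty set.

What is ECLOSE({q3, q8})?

Start with {q3, q8}.
From q8 via lambda: add q6, q14.
From q6 via lambda: add q2, q7.
From q7 via lambda: add q1.
From q1 via lambda: add q5.
From q5 via lambda: add q12.
No new states can be added; the closed set is {q1, q2, q3, q5, q6, q7, q8, q12, q14}.

{q1, q2, q3, q5, q6, q7, q8, q12, q14}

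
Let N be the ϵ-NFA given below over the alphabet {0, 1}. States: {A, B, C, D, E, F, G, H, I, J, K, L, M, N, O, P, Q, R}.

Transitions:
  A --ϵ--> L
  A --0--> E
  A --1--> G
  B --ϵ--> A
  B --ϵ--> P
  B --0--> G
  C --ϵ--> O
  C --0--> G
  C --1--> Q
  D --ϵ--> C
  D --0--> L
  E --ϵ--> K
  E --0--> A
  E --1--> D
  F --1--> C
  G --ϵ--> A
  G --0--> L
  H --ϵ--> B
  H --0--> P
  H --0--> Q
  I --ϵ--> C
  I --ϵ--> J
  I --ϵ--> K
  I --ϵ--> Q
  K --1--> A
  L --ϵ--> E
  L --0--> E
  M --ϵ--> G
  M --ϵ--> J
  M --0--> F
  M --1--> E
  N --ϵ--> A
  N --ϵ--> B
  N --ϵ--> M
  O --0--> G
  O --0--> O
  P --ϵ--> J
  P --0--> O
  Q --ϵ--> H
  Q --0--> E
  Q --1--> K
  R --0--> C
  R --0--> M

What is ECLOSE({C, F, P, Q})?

{A, B, C, E, F, H, J, K, L, O, P, Q}

Start with {C, F, P, Q}.
From C via ϵ: add O.
From P via ϵ: add J.
From Q via ϵ: add H.
From H via ϵ: add B.
From B via ϵ: add A.
From A via ϵ: add L.
From L via ϵ: add E.
From E via ϵ: add K.
No new states can be added; the closed set is {A, B, C, E, F, H, J, K, L, O, P, Q}.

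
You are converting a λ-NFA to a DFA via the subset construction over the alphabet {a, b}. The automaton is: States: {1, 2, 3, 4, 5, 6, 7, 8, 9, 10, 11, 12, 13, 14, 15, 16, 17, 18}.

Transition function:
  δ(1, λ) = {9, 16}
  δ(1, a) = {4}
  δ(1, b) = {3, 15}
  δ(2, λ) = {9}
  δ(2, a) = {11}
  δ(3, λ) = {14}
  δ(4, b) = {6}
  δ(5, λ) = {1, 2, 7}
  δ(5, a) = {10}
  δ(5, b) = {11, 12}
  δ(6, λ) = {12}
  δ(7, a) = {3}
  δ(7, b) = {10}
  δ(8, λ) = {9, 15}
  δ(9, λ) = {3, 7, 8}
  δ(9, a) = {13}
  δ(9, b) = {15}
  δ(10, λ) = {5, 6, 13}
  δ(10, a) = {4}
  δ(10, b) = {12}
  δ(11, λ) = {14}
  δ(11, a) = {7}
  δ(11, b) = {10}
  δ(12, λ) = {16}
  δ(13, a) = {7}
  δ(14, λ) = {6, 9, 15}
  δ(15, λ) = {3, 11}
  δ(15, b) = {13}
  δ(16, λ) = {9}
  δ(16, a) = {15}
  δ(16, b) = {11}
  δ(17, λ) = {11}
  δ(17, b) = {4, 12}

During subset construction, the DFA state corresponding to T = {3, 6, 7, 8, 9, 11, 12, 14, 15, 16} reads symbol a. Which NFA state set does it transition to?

7 on a → {3}.
9 on a → {13}.
11 on a → {7}.
16 on a → {15}.
No a-transition from 3, 6, 8, 12, 14, 15.
Union after reading a: {3, 7, 13, 15}.
Now take the λ-closure:
From 3 via λ: add 14.
From 15 via λ: add 11.
From 14 via λ: add 6, 9.
From 6 via λ: add 12.
From 9 via λ: add 8.
From 12 via λ: add 16.
No new states can be added; the closed set is {3, 6, 7, 8, 9, 11, 12, 13, 14, 15, 16}.

{3, 6, 7, 8, 9, 11, 12, 13, 14, 15, 16}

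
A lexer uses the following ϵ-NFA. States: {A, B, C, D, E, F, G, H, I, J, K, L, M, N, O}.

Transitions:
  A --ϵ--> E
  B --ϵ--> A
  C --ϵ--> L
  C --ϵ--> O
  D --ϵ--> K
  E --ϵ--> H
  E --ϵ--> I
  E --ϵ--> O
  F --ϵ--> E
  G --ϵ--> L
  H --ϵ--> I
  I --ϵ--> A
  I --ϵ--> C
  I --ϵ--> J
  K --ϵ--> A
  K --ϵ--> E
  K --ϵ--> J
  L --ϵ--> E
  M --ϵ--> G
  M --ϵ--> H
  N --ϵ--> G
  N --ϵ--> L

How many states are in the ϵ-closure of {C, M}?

Start with {C, M}.
From C via ϵ: add L, O.
From M via ϵ: add G, H.
From H via ϵ: add I.
From L via ϵ: add E.
From I via ϵ: add A, J.
ϵ-closure = {A, C, E, G, H, I, J, L, M, O}, which has 10 states.

10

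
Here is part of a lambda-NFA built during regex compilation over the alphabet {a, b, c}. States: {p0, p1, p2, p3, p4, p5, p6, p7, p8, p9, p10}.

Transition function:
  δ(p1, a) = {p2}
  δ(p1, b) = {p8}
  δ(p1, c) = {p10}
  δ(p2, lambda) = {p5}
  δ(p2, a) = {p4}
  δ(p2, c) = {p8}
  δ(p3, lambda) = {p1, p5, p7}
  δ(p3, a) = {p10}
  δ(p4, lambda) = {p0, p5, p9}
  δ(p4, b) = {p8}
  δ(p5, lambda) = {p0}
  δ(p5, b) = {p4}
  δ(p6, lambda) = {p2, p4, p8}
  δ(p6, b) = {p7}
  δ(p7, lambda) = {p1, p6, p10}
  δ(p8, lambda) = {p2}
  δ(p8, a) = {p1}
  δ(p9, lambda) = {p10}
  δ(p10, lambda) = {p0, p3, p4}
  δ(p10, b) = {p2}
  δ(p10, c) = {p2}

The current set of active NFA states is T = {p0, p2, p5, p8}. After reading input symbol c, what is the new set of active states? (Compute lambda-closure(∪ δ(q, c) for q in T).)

{p0, p2, p5, p8}

p2 on c → {p8}.
No c-transition from p0, p5, p8.
Union after reading c: {p8}.
Now take the lambda-closure:
From p8 via lambda: add p2.
From p2 via lambda: add p5.
From p5 via lambda: add p0.
No new states can be added; the closed set is {p0, p2, p5, p8}.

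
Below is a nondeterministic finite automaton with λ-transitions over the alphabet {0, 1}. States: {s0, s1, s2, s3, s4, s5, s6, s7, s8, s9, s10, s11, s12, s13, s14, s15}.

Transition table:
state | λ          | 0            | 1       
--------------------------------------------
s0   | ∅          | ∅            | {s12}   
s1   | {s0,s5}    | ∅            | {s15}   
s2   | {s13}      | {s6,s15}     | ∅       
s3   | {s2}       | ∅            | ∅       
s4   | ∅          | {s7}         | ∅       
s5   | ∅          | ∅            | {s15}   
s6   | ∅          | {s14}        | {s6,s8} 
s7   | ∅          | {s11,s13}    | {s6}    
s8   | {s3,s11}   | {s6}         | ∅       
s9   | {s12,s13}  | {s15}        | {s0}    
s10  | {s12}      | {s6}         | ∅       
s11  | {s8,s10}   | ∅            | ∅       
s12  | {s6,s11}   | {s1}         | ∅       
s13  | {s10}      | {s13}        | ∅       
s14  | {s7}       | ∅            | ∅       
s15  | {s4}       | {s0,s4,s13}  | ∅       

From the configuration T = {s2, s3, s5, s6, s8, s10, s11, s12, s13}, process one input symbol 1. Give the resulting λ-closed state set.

s5 on 1 → {s15}.
s6 on 1 → {s6, s8}.
No 1-transition from s2, s3, s8, s10, s11, s12, s13.
Union after reading 1: {s6, s8, s15}.
Now take the λ-closure:
From s8 via λ: add s3, s11.
From s15 via λ: add s4.
From s3 via λ: add s2.
From s11 via λ: add s10.
From s2 via λ: add s13.
From s10 via λ: add s12.
No new states can be added; the closed set is {s2, s3, s4, s6, s8, s10, s11, s12, s13, s15}.

{s2, s3, s4, s6, s8, s10, s11, s12, s13, s15}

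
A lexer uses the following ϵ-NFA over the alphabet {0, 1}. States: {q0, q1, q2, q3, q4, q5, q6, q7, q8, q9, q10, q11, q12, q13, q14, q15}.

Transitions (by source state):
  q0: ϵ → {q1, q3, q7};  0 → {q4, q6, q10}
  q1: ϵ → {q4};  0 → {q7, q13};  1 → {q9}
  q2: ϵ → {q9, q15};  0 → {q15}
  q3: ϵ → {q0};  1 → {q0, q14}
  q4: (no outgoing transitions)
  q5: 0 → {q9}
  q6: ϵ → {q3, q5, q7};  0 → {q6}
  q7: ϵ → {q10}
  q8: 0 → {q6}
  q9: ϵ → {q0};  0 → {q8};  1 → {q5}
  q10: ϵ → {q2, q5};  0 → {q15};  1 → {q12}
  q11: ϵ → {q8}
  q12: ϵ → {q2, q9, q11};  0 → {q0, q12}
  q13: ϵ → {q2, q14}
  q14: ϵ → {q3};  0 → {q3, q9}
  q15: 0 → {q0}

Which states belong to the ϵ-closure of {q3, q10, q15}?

Start with {q3, q10, q15}.
From q3 via ϵ: add q0.
From q10 via ϵ: add q2, q5.
From q0 via ϵ: add q1, q7.
From q2 via ϵ: add q9.
From q1 via ϵ: add q4.
No new states can be added; the closed set is {q0, q1, q2, q3, q4, q5, q7, q9, q10, q15}.

{q0, q1, q2, q3, q4, q5, q7, q9, q10, q15}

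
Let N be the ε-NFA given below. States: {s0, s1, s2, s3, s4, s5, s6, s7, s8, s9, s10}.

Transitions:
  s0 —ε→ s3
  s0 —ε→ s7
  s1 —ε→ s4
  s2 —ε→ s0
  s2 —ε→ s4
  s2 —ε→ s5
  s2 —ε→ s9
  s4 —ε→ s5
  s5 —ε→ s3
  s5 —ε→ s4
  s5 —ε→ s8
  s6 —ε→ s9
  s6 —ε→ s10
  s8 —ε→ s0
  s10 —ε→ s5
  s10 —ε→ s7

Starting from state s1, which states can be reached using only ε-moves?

Start with {s1}.
From s1 via ε: add s4.
From s4 via ε: add s5.
From s5 via ε: add s3, s8.
From s8 via ε: add s0.
From s0 via ε: add s7.
No new states can be added; the closed set is {s0, s1, s3, s4, s5, s7, s8}.

{s0, s1, s3, s4, s5, s7, s8}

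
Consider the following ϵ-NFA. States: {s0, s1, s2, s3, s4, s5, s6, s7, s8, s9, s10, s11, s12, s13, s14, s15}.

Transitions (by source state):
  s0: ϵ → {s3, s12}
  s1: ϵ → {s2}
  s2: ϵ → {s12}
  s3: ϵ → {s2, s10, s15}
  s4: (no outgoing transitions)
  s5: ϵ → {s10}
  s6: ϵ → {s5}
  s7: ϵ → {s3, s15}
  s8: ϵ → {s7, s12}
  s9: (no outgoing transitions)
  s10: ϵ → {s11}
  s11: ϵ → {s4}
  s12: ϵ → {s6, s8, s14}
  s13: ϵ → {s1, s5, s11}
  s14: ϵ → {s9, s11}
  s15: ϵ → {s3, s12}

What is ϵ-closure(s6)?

{s4, s5, s6, s10, s11}

Start with {s6}.
From s6 via ϵ: add s5.
From s5 via ϵ: add s10.
From s10 via ϵ: add s11.
From s11 via ϵ: add s4.
No new states can be added; the closed set is {s4, s5, s6, s10, s11}.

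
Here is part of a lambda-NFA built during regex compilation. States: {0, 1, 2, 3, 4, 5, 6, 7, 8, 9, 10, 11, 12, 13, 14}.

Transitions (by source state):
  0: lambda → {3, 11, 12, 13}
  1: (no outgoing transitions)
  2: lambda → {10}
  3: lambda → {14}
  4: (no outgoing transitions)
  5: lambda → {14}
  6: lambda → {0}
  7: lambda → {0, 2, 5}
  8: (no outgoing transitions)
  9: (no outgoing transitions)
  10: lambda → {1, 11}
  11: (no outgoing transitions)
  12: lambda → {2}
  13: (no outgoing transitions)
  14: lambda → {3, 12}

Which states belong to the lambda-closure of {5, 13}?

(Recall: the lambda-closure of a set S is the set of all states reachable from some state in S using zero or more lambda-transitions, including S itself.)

Start with {5, 13}.
From 5 via lambda: add 14.
From 14 via lambda: add 3, 12.
From 12 via lambda: add 2.
From 2 via lambda: add 10.
From 10 via lambda: add 1, 11.
No new states can be added; the closed set is {1, 2, 3, 5, 10, 11, 12, 13, 14}.

{1, 2, 3, 5, 10, 11, 12, 13, 14}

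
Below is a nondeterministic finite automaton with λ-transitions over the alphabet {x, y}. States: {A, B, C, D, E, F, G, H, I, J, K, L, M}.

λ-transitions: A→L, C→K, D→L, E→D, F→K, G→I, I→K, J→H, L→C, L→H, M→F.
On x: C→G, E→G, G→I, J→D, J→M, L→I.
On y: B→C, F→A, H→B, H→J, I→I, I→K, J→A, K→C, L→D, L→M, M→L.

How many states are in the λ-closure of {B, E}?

Start with {B, E}.
From E via λ: add D.
From D via λ: add L.
From L via λ: add C, H.
From C via λ: add K.
λ-closure = {B, C, D, E, H, K, L}, which has 7 states.

7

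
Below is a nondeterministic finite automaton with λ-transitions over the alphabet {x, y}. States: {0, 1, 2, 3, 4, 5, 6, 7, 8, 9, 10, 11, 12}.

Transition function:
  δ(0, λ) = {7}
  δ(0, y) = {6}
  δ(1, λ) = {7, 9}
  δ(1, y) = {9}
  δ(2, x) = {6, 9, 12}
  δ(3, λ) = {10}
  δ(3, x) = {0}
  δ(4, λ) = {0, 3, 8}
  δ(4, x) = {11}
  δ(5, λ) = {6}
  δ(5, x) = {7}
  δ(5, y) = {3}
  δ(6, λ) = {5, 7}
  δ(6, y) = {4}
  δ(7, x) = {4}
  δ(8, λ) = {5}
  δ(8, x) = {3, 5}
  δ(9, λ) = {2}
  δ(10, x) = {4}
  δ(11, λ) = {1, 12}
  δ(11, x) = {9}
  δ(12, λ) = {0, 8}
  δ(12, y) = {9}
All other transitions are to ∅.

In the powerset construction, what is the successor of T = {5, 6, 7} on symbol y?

5 on y → {3}.
6 on y → {4}.
No y-transition from 7.
Union after reading y: {3, 4}.
Now take the λ-closure:
From 3 via λ: add 10.
From 4 via λ: add 0, 8.
From 0 via λ: add 7.
From 8 via λ: add 5.
From 5 via λ: add 6.
No new states can be added; the closed set is {0, 3, 4, 5, 6, 7, 8, 10}.

{0, 3, 4, 5, 6, 7, 8, 10}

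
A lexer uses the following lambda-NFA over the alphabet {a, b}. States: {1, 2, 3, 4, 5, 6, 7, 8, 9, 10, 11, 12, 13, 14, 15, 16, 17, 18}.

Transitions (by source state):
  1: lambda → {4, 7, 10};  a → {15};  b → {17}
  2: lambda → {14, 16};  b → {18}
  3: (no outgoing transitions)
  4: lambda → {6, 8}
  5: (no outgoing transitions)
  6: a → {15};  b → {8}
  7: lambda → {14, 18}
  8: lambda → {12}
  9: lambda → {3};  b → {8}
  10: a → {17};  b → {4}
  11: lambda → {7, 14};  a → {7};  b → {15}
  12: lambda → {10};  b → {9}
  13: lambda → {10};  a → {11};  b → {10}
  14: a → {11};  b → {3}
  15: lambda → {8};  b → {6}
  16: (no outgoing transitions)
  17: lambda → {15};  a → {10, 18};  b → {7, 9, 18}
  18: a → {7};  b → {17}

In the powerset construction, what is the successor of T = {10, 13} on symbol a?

{7, 8, 10, 11, 12, 14, 15, 17, 18}

10 on a → {17}.
13 on a → {11}.
Union after reading a: {11, 17}.
Now take the lambda-closure:
From 11 via lambda: add 7, 14.
From 17 via lambda: add 15.
From 7 via lambda: add 18.
From 15 via lambda: add 8.
From 8 via lambda: add 12.
From 12 via lambda: add 10.
No new states can be added; the closed set is {7, 8, 10, 11, 12, 14, 15, 17, 18}.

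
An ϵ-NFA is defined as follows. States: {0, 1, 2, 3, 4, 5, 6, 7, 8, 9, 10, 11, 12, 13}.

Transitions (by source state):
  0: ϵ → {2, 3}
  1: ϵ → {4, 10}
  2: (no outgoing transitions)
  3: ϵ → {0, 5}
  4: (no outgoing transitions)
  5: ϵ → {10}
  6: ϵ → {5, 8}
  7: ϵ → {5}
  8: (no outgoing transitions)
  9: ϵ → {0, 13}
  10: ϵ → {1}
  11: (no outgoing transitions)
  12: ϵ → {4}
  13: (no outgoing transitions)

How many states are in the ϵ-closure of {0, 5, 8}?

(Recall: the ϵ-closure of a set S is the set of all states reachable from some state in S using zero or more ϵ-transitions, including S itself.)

Start with {0, 5, 8}.
From 0 via ϵ: add 2, 3.
From 5 via ϵ: add 10.
From 10 via ϵ: add 1.
From 1 via ϵ: add 4.
ϵ-closure = {0, 1, 2, 3, 4, 5, 8, 10}, which has 8 states.

8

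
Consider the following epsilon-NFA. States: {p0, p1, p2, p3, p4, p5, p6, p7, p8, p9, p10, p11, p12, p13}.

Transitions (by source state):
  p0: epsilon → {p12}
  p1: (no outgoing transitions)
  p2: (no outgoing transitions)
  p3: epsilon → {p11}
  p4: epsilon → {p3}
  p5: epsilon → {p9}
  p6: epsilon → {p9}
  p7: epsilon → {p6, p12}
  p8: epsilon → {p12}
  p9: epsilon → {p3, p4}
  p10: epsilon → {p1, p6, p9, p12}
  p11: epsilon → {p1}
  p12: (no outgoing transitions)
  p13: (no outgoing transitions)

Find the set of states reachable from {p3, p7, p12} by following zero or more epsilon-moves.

{p1, p3, p4, p6, p7, p9, p11, p12}

Start with {p3, p7, p12}.
From p3 via epsilon: add p11.
From p7 via epsilon: add p6.
From p6 via epsilon: add p9.
From p11 via epsilon: add p1.
From p9 via epsilon: add p4.
No new states can be added; the closed set is {p1, p3, p4, p6, p7, p9, p11, p12}.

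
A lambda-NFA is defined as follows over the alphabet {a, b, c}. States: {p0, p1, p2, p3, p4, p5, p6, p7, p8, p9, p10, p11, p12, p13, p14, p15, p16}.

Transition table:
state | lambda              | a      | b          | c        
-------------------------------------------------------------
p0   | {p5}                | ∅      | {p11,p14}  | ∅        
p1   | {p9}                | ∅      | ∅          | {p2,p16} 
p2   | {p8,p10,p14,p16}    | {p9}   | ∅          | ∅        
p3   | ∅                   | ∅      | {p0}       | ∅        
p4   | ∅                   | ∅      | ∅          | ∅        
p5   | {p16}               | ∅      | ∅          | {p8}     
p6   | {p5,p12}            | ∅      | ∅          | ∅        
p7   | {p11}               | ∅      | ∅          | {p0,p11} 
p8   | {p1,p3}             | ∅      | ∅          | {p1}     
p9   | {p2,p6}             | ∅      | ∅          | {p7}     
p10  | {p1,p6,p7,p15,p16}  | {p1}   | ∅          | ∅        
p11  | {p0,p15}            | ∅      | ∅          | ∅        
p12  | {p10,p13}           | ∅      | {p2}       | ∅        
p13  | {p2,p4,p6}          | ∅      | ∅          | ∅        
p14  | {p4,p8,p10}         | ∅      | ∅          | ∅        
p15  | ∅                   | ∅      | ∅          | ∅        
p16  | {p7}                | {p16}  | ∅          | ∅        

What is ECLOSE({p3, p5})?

Start with {p3, p5}.
From p5 via lambda: add p16.
From p16 via lambda: add p7.
From p7 via lambda: add p11.
From p11 via lambda: add p0, p15.
No new states can be added; the closed set is {p0, p3, p5, p7, p11, p15, p16}.

{p0, p3, p5, p7, p11, p15, p16}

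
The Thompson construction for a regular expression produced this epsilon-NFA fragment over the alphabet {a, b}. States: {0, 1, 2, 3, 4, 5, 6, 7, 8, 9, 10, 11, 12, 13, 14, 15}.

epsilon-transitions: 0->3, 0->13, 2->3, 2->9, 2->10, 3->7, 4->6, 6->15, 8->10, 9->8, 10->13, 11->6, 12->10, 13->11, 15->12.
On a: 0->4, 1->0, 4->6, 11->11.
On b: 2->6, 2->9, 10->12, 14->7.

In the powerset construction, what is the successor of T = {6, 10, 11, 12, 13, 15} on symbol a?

{6, 10, 11, 12, 13, 15}

11 on a → {11}.
No a-transition from 6, 10, 12, 13, 15.
Union after reading a: {11}.
Now take the epsilon-closure:
From 11 via epsilon: add 6.
From 6 via epsilon: add 15.
From 15 via epsilon: add 12.
From 12 via epsilon: add 10.
From 10 via epsilon: add 13.
No new states can be added; the closed set is {6, 10, 11, 12, 13, 15}.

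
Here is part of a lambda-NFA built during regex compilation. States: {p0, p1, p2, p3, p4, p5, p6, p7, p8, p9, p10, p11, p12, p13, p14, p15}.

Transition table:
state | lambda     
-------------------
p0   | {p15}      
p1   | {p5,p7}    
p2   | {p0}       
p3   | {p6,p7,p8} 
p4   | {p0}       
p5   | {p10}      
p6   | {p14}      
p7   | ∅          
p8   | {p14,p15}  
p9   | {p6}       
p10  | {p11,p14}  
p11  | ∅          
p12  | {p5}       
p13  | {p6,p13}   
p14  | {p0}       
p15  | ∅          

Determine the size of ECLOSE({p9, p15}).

5

Start with {p9, p15}.
From p9 via lambda: add p6.
From p6 via lambda: add p14.
From p14 via lambda: add p0.
lambda-closure = {p0, p6, p9, p14, p15}, which has 5 states.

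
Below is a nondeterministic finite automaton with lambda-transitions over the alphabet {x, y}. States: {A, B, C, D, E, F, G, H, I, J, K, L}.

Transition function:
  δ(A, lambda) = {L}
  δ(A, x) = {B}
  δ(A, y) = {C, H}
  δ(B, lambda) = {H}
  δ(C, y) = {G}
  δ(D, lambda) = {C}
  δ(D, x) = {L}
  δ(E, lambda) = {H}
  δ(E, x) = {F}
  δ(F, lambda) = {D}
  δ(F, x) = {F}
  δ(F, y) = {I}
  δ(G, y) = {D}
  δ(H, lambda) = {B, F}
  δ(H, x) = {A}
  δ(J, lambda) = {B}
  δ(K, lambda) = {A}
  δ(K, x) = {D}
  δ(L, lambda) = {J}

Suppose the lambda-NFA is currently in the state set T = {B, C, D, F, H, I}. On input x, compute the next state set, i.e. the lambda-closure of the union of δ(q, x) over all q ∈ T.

D on x → {L}.
F on x → {F}.
H on x → {A}.
No x-transition from B, C, I.
Union after reading x: {A, F, L}.
Now take the lambda-closure:
From F via lambda: add D.
From L via lambda: add J.
From D via lambda: add C.
From J via lambda: add B.
From B via lambda: add H.
No new states can be added; the closed set is {A, B, C, D, F, H, J, L}.

{A, B, C, D, F, H, J, L}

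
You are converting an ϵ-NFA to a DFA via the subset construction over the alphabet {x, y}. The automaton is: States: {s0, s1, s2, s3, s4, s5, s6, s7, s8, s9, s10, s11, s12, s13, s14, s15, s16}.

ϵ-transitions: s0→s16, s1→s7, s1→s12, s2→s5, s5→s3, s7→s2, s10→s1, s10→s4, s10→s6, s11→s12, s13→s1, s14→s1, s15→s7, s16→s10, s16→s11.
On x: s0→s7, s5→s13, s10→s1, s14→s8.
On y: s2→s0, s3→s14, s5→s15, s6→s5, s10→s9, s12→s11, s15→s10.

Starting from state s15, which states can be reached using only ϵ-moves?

{s2, s3, s5, s7, s15}

Start with {s15}.
From s15 via ϵ: add s7.
From s7 via ϵ: add s2.
From s2 via ϵ: add s5.
From s5 via ϵ: add s3.
No new states can be added; the closed set is {s2, s3, s5, s7, s15}.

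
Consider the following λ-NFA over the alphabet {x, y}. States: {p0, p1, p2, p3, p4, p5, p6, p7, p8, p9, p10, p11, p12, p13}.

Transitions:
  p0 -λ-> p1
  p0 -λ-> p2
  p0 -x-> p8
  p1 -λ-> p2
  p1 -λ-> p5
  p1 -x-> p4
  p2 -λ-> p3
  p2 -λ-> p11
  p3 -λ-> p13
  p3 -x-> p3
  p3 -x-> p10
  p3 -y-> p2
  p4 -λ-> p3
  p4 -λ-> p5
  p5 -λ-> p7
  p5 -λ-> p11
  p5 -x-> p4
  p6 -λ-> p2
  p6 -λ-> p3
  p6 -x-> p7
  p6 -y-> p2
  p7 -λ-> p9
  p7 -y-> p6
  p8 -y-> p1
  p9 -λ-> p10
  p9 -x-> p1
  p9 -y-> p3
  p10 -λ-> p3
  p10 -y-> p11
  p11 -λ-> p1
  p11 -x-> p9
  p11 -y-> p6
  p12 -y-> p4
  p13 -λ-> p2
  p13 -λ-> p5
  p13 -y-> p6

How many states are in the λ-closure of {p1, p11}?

9

Start with {p1, p11}.
From p1 via λ: add p2, p5.
From p2 via λ: add p3.
From p5 via λ: add p7.
From p3 via λ: add p13.
From p7 via λ: add p9.
From p9 via λ: add p10.
λ-closure = {p1, p2, p3, p5, p7, p9, p10, p11, p13}, which has 9 states.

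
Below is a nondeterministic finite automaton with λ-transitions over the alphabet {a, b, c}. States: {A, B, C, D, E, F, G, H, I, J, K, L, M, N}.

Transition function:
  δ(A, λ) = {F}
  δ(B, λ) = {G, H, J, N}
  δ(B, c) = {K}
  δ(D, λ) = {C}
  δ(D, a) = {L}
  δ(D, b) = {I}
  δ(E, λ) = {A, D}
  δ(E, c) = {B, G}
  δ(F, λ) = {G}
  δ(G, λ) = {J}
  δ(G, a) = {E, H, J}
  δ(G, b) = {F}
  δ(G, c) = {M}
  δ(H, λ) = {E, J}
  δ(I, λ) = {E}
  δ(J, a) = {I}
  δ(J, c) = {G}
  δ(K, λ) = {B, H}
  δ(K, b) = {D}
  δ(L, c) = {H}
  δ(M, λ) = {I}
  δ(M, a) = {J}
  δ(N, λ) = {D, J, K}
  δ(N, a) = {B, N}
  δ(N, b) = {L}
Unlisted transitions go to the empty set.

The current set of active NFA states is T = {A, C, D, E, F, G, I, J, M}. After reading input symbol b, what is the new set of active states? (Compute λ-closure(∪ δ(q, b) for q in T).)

D on b → {I}.
G on b → {F}.
No b-transition from A, C, E, F, I, J, M.
Union after reading b: {F, I}.
Now take the λ-closure:
From F via λ: add G.
From I via λ: add E.
From E via λ: add A, D.
From G via λ: add J.
From D via λ: add C.
No new states can be added; the closed set is {A, C, D, E, F, G, I, J}.

{A, C, D, E, F, G, I, J}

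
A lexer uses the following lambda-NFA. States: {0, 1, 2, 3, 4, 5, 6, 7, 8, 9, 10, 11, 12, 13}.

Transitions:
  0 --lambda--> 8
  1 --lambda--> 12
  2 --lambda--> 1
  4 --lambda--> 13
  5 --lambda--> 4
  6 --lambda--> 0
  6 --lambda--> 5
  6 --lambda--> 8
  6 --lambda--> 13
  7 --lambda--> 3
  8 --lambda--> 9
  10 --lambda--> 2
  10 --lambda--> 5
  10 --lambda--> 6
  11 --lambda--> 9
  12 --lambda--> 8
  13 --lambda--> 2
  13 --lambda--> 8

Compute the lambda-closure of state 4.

Start with {4}.
From 4 via lambda: add 13.
From 13 via lambda: add 2, 8.
From 2 via lambda: add 1.
From 8 via lambda: add 9.
From 1 via lambda: add 12.
No new states can be added; the closed set is {1, 2, 4, 8, 9, 12, 13}.

{1, 2, 4, 8, 9, 12, 13}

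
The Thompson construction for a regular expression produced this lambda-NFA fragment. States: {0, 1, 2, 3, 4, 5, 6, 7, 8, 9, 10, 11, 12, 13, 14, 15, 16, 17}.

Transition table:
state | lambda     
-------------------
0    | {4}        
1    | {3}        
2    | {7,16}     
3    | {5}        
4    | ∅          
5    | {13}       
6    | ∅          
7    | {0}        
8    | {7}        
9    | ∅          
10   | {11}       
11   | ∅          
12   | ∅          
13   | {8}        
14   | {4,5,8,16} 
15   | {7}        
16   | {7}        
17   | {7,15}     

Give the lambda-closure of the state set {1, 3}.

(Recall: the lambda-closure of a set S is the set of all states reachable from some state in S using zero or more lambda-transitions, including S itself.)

Start with {1, 3}.
From 3 via lambda: add 5.
From 5 via lambda: add 13.
From 13 via lambda: add 8.
From 8 via lambda: add 7.
From 7 via lambda: add 0.
From 0 via lambda: add 4.
No new states can be added; the closed set is {0, 1, 3, 4, 5, 7, 8, 13}.

{0, 1, 3, 4, 5, 7, 8, 13}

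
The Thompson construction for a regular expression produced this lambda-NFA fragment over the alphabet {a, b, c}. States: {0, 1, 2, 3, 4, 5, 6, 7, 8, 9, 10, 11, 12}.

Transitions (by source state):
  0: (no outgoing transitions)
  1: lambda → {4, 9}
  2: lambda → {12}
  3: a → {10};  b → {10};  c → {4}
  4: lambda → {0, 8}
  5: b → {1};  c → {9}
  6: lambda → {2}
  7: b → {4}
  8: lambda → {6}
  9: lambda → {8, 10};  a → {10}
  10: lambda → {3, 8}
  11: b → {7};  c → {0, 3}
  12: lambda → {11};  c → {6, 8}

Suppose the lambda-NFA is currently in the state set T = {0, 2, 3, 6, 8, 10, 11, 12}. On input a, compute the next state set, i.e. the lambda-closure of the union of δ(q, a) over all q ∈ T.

3 on a → {10}.
No a-transition from 0, 2, 6, 8, 10, 11, 12.
Union after reading a: {10}.
Now take the lambda-closure:
From 10 via lambda: add 3, 8.
From 8 via lambda: add 6.
From 6 via lambda: add 2.
From 2 via lambda: add 12.
From 12 via lambda: add 11.
No new states can be added; the closed set is {2, 3, 6, 8, 10, 11, 12}.

{2, 3, 6, 8, 10, 11, 12}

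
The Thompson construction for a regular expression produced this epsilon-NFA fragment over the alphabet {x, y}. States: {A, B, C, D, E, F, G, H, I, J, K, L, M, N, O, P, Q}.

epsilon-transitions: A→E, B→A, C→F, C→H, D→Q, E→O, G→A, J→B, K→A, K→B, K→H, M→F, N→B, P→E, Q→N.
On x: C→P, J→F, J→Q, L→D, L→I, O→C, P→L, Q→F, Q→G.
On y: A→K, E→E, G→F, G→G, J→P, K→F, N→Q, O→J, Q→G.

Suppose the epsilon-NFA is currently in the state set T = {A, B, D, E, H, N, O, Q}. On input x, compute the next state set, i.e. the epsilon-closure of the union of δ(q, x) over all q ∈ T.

{A, C, E, F, G, H, O}

O on x → {C}.
Q on x → {F, G}.
No x-transition from A, B, D, E, H, N.
Union after reading x: {C, F, G}.
Now take the epsilon-closure:
From C via epsilon: add H.
From G via epsilon: add A.
From A via epsilon: add E.
From E via epsilon: add O.
No new states can be added; the closed set is {A, C, E, F, G, H, O}.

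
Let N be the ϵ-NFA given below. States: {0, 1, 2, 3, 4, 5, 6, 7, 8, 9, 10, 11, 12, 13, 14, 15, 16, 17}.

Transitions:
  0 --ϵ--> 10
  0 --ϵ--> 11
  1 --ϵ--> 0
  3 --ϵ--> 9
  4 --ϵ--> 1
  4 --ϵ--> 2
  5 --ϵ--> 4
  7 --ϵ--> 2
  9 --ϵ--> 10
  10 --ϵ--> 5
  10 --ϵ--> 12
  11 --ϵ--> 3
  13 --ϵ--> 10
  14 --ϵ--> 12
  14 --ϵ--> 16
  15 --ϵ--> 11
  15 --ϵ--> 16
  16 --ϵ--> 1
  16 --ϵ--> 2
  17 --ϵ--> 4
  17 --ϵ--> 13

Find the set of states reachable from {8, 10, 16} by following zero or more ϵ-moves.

Start with {8, 10, 16}.
From 10 via ϵ: add 5, 12.
From 16 via ϵ: add 1, 2.
From 1 via ϵ: add 0.
From 5 via ϵ: add 4.
From 0 via ϵ: add 11.
From 11 via ϵ: add 3.
From 3 via ϵ: add 9.
No new states can be added; the closed set is {0, 1, 2, 3, 4, 5, 8, 9, 10, 11, 12, 16}.

{0, 1, 2, 3, 4, 5, 8, 9, 10, 11, 12, 16}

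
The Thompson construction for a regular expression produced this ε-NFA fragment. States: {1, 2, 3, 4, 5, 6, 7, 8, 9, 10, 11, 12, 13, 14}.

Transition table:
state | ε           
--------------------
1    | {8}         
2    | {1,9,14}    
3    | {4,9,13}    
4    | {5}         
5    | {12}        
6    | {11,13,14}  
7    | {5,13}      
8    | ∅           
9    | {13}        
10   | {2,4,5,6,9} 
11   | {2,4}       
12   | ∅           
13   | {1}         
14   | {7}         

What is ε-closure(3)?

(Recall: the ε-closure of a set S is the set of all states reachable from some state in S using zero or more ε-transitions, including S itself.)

{1, 3, 4, 5, 8, 9, 12, 13}

Start with {3}.
From 3 via ε: add 4, 9, 13.
From 4 via ε: add 5.
From 13 via ε: add 1.
From 1 via ε: add 8.
From 5 via ε: add 12.
No new states can be added; the closed set is {1, 3, 4, 5, 8, 9, 12, 13}.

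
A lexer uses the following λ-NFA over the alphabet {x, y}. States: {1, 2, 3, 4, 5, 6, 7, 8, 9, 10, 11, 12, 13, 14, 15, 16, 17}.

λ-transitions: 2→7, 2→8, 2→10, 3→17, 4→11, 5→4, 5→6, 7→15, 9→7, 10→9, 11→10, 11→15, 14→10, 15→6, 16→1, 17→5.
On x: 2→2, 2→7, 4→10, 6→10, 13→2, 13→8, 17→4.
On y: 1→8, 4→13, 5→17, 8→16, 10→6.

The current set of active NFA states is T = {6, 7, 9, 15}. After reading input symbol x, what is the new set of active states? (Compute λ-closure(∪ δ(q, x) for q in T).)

{6, 7, 9, 10, 15}

6 on x → {10}.
No x-transition from 7, 9, 15.
Union after reading x: {10}.
Now take the λ-closure:
From 10 via λ: add 9.
From 9 via λ: add 7.
From 7 via λ: add 15.
From 15 via λ: add 6.
No new states can be added; the closed set is {6, 7, 9, 10, 15}.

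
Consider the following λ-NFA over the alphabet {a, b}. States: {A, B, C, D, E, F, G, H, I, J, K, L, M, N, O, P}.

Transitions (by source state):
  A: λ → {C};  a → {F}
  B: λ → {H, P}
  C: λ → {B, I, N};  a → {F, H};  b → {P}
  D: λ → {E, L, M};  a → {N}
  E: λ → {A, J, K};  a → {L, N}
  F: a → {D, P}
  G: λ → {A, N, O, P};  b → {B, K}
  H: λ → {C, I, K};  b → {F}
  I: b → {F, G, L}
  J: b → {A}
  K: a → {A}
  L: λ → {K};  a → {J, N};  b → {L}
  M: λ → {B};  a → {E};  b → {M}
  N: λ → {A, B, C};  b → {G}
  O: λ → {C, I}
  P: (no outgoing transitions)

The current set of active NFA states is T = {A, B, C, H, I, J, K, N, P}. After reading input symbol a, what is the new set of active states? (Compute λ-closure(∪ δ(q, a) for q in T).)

A on a → {F}.
C on a → {F, H}.
K on a → {A}.
No a-transition from B, H, I, J, N, P.
Union after reading a: {A, F, H}.
Now take the λ-closure:
From A via λ: add C.
From H via λ: add I, K.
From C via λ: add B, N.
From B via λ: add P.
No new states can be added; the closed set is {A, B, C, F, H, I, K, N, P}.

{A, B, C, F, H, I, K, N, P}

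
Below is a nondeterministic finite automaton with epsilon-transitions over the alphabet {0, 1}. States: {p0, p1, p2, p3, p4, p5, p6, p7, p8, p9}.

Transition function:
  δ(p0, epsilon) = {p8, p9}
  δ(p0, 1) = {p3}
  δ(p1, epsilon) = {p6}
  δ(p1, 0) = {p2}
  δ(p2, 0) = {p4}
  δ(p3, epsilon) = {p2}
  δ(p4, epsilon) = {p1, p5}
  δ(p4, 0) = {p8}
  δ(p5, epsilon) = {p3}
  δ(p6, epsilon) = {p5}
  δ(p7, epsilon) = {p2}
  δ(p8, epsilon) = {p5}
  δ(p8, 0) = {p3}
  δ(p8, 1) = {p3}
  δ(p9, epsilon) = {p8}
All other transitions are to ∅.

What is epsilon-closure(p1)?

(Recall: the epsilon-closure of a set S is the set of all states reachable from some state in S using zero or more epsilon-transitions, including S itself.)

Start with {p1}.
From p1 via epsilon: add p6.
From p6 via epsilon: add p5.
From p5 via epsilon: add p3.
From p3 via epsilon: add p2.
No new states can be added; the closed set is {p1, p2, p3, p5, p6}.

{p1, p2, p3, p5, p6}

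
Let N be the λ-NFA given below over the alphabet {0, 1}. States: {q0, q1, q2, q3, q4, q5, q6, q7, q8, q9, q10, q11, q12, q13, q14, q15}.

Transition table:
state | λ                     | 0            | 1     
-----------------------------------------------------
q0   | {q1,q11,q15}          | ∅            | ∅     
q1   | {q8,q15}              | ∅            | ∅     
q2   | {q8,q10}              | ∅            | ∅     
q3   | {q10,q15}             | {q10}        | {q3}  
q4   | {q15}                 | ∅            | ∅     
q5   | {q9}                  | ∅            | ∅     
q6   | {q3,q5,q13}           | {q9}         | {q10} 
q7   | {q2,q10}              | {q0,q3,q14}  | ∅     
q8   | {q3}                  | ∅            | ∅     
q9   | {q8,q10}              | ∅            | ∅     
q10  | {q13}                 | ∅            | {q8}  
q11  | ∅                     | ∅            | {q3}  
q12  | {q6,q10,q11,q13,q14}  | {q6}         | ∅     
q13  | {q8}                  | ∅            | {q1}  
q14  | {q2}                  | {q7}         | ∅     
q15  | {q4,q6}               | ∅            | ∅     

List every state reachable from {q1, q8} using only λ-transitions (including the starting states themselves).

Start with {q1, q8}.
From q1 via λ: add q15.
From q8 via λ: add q3.
From q3 via λ: add q10.
From q15 via λ: add q4, q6.
From q6 via λ: add q5, q13.
From q5 via λ: add q9.
No new states can be added; the closed set is {q1, q3, q4, q5, q6, q8, q9, q10, q13, q15}.

{q1, q3, q4, q5, q6, q8, q9, q10, q13, q15}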